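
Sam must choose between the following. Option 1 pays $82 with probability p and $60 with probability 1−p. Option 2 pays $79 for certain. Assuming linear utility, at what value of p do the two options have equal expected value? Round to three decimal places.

p·82 + (1−p)·60 = 79
22p + 60 = 79
p = (79 − 60) / 22

p = 0.864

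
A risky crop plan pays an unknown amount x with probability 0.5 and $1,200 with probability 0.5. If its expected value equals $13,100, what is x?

x = $25,000

0.5·x + 0.5·1200 = 13100
0.5·x = 13100 − 600 = 12500
x = 12500 / 0.5 = 25000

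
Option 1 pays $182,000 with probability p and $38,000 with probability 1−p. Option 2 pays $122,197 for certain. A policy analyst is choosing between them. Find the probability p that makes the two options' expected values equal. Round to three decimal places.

p = 0.585

p·182000 + (1−p)·38000 = 122197
144000p + 38000 = 122197
p = (122197 − 38000) / 144000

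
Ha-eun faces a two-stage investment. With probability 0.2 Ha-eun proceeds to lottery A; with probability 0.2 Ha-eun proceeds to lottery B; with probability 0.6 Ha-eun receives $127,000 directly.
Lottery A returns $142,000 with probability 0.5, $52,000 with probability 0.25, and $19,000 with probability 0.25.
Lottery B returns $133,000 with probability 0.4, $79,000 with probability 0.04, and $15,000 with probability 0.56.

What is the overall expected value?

$106,902

EV(A) = 0.5 × 142000 + 0.25 × 52000 + 0.25 × 19000 = 71000 + 13000 + 4750 = 88750
EV(B) = 0.4 × 133000 + 0.04 × 79000 + 0.56 × 15000 = 53200 + 3160 + 8400 = 64760
Branch C: 127000 (certain)
Overall = 0.2 × 88750 + 0.2 × 64760 + 0.6 × 127000 = 17750 + 12952 + 76200 = 106902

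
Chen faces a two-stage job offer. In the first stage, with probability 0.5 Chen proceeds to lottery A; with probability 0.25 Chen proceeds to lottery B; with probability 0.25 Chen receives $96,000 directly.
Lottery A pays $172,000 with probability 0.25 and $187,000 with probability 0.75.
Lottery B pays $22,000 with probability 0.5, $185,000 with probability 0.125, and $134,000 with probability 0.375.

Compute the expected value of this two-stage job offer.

$136,718.75

EV(A) = 0.25 × 172000 + 0.75 × 187000 = 43000 + 140250 = 183250
EV(B) = 0.5 × 22000 + 0.125 × 185000 + 0.375 × 134000 = 11000 + 23125 + 50250 = 84375
Branch C: 96000 (certain)
Overall = 0.5 × 183250 + 0.25 × 84375 + 0.25 × 96000 = 91625 + 21093.75 + 24000 = 136718.75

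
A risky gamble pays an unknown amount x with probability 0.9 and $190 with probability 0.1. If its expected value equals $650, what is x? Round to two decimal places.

x = $701.11

0.9·x + 0.1·190 = 650
0.9·x = 650 − 19 = 631
x = 631 / 0.9 = 701.1111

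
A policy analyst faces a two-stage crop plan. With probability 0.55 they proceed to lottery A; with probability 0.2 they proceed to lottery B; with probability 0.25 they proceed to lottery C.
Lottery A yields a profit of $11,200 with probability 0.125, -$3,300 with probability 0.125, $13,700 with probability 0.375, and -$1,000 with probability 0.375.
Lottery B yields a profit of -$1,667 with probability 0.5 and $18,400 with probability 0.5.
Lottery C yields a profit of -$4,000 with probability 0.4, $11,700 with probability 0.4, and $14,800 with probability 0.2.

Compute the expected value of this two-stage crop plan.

EV(A) = 0.125 × 11200 + 0.125 × (-3300) + 0.375 × 13700 + 0.375 × (-1000) = 1400 − 412.5 + 5137.5 − 375 = 5750
EV(B) = 0.5 × (-1667) + 0.5 × 18400 = -833.5 + 9200 = 8366.5
EV(C) = 0.4 × (-4000) + 0.4 × 11700 + 0.2 × 14800 = -1600 + 4680 + 2960 = 6040
Overall = 0.55 × 5750 + 0.2 × 8366.5 + 0.25 × 6040 = 3162.5 + 1673.3 + 1510 = 6345.8

$6,345.80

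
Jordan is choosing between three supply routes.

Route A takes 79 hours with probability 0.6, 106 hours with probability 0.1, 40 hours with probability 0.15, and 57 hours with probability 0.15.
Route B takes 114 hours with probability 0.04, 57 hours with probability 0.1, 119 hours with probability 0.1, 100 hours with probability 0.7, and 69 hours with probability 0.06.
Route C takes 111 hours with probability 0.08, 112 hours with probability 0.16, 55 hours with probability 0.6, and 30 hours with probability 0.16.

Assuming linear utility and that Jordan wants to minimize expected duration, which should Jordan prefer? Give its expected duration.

Route C (64.6 hours)

Route A = 0.6 × 79 + 0.1 × 106 + 0.15 × 40 + 0.15 × 57 = 47.4 + 10.6 + 6 + 8.55 = 72.55
Route B = 0.04 × 114 + 0.1 × 57 + 0.1 × 119 + 0.7 × 100 + 0.06 × 69 = 4.56 + 5.7 + 11.9 + 70 + 4.14 = 96.3
Route C = 0.08 × 111 + 0.16 × 112 + 0.6 × 55 + 0.16 × 30 = 8.88 + 17.92 + 33 + 4.8 = 64.6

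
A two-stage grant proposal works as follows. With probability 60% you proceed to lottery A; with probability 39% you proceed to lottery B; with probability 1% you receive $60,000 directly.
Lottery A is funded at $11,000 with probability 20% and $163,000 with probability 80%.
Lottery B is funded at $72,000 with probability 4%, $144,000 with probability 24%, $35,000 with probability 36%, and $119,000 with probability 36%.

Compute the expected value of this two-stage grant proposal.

$116,383.20

EV(A) = 0.2 × 11000 + 0.8 × 163000 = 2200 + 130400 = 132600
EV(B) = 0.04 × 72000 + 0.24 × 144000 + 0.36 × 35000 + 0.36 × 119000 = 2880 + 34560 + 12600 + 42840 = 92880
Branch C: 60000 (certain)
Overall = 0.6 × 132600 + 0.39 × 92880 + 0.01 × 60000 = 79560 + 36223.2 + 600 = 116383.2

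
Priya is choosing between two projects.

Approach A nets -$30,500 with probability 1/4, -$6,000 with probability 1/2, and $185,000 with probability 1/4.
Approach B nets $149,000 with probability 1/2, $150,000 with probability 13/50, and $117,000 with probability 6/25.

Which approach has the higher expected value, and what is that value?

Approach B ($141,580)

Approach A = 1/4 × (-30500) + 1/2 × (-6000) + 1/4 × 185000 = -7625 − 3000 + 46250 = 35625
Approach B = 1/2 × 149000 + 13/50 × 150000 + 6/25 × 117000 = 74500 + 39000 + 28080 = 141580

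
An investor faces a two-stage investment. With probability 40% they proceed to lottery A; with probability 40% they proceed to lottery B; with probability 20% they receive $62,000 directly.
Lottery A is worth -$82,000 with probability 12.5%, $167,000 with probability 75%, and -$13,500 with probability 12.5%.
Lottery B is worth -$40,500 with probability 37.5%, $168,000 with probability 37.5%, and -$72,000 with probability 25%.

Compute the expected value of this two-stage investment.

$69,650

EV(A) = 0.125 × (-82000) + 0.75 × 167000 + 0.125 × (-13500) = -10250 + 125250 − 1687.5 = 113312.5
EV(B) = 0.375 × (-40500) + 0.375 × 168000 + 0.25 × (-72000) = -15187.5 + 63000 − 18000 = 29812.5
Branch C: 62000 (certain)
Overall = 0.4 × 113312.5 + 0.4 × 29812.5 + 0.2 × 62000 = 45325 + 11925 + 12400 = 69650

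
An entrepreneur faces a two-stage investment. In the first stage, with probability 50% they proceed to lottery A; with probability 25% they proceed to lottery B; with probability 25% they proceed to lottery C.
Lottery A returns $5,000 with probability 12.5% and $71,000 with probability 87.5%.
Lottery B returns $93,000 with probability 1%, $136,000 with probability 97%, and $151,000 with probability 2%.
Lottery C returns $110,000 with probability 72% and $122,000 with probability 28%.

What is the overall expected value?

$93,682.50

EV(A) = 0.125 × 5000 + 0.875 × 71000 = 625 + 62125 = 62750
EV(B) = 0.01 × 93000 + 0.97 × 136000 + 0.02 × 151000 = 930 + 131920 + 3020 = 135870
EV(C) = 0.72 × 110000 + 0.28 × 122000 = 79200 + 34160 = 113360
Overall = 0.5 × 62750 + 0.25 × 135870 + 0.25 × 113360 = 31375 + 33967.5 + 28340 = 93682.5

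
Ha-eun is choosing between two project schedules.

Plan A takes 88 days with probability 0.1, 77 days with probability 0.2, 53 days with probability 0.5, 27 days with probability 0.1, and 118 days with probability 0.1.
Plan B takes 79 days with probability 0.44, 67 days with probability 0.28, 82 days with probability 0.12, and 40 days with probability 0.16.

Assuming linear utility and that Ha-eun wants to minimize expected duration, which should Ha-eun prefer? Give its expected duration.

Plan A = 0.1 × 88 + 0.2 × 77 + 0.5 × 53 + 0.1 × 27 + 0.1 × 118 = 8.8 + 15.4 + 26.5 + 2.7 + 11.8 = 65.2
Plan B = 0.44 × 79 + 0.28 × 67 + 0.12 × 82 + 0.16 × 40 = 34.76 + 18.76 + 9.84 + 6.4 = 69.76

Plan A (65.2 days)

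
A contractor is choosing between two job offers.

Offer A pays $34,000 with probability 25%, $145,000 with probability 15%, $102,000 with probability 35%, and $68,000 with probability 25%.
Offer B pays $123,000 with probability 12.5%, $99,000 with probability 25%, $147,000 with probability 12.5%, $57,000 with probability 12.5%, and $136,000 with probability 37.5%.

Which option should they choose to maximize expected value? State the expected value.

Offer A = 0.25 × 34000 + 0.15 × 145000 + 0.35 × 102000 + 0.25 × 68000 = 8500 + 21750 + 35700 + 17000 = 82950
Offer B = 0.125 × 123000 + 0.25 × 99000 + 0.125 × 147000 + 0.125 × 57000 + 0.375 × 136000 = 15375 + 24750 + 18375 + 7125 + 51000 = 116625

Offer B ($116,625)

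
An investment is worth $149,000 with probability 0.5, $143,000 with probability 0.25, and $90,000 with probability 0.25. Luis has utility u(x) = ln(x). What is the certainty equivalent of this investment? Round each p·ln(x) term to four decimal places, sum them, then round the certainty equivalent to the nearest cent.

$130,014.34

E[u] = 0.5·ln(149000) + 0.25·ln(143000) + 0.25·ln(90000) = 5.9559 + 2.9676 + 2.8519 = 11.7754
CE = e^11.7754 ≈ 130014.34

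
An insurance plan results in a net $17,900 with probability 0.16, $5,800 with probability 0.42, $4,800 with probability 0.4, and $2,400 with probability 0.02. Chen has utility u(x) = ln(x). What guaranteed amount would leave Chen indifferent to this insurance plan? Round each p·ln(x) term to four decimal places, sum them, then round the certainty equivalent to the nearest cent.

E[u] = 0.16·ln(17900) + 0.42·ln(5800) + 0.4·ln(4800) + 0.02·ln(2400) = 1.5668 + 3.6396 + 3.3905 + 0.1557 = 8.7526
CE = e^8.7526 ≈ 6327.12

$6,327.12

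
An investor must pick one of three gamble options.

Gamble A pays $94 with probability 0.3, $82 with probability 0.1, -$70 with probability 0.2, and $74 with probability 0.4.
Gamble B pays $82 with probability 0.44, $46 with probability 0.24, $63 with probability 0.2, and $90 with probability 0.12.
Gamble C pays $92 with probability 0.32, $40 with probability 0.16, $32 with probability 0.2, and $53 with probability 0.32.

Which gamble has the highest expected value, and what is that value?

Gamble A = 0.3 × 94 + 0.1 × 82 + 0.2 × (-70) + 0.4 × 74 = 28.2 + 8.2 − 14 + 29.6 = 52
Gamble B = 0.44 × 82 + 0.24 × 46 + 0.2 × 63 + 0.12 × 90 = 36.08 + 11.04 + 12.6 + 10.8 = 70.52
Gamble C = 0.32 × 92 + 0.16 × 40 + 0.2 × 32 + 0.32 × 53 = 29.44 + 6.4 + 6.4 + 16.96 = 59.2

Gamble B ($70.52)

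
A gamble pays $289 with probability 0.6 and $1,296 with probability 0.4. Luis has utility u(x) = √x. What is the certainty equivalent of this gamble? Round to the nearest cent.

E[u] = 0.6·√289 + 0.4·√1296 = 0.6·17 + 0.4·36 = 24.6
CE = (24.6)² = 605.16

$605.16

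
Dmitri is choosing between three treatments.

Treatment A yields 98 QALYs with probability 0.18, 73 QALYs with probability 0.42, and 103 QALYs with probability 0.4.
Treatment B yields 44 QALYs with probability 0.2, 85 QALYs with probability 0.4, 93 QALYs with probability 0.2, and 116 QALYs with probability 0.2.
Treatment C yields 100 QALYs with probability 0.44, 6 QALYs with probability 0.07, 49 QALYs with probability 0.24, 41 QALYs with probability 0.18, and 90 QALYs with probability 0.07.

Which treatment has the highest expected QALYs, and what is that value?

Treatment A (89.5 QALYs)

Treatment A = 0.18 × 98 + 0.42 × 73 + 0.4 × 103 = 17.64 + 30.66 + 41.2 = 89.5
Treatment B = 0.2 × 44 + 0.4 × 85 + 0.2 × 93 + 0.2 × 116 = 8.8 + 34 + 18.6 + 23.2 = 84.6
Treatment C = 0.44 × 100 + 0.07 × 6 + 0.24 × 49 + 0.18 × 41 + 0.07 × 90 = 44 + 0.42 + 11.76 + 7.38 + 6.3 = 69.86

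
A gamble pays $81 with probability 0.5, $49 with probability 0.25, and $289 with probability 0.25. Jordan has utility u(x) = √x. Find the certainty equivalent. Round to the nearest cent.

E[u] = 0.5·√81 + 0.25·√49 + 0.25·√289 = 0.5·9 + 0.25·7 + 0.25·17 = 10.5
CE = (10.5)² = 110.25

$110.25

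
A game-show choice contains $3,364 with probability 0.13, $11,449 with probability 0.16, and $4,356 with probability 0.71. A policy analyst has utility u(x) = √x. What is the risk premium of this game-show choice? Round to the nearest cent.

E[u] = 0.13·√3364 + 0.16·√11449 + 0.71·√4356 = 0.13·58 + 0.16·107 + 0.71·66 = 71.52
CE = (71.52)² = 5115.1104
Risk premium = EV − CE = 5361.92 − 5115.1104 = 246.8096

$246.81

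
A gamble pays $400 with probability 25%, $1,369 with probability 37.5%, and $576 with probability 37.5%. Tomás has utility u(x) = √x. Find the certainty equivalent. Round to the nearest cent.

E[u] = 0.25·√400 + 0.375·√1369 + 0.375·√576 = 0.25·20 + 0.375·37 + 0.375·24 = 27.875
CE = (27.875)² = 777.015625

$777.02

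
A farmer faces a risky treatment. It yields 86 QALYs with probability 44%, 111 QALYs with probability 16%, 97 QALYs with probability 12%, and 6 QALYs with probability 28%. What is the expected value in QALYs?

68.92 QALYs

EV = 0.44 × 86 + 0.16 × 111 + 0.12 × 97 + 0.28 × 6 = 37.84 + 17.76 + 11.64 + 1.68 = 68.92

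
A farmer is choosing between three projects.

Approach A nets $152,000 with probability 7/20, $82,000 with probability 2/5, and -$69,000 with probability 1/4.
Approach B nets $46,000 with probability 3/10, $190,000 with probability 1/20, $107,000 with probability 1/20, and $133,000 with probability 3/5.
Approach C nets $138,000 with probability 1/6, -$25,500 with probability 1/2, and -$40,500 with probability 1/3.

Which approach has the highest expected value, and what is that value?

Approach A = 7/20 × 152000 + 2/5 × 82000 + 1/4 × (-69000) = 53200 + 32800 − 17250 = 68750
Approach B = 3/10 × 46000 + 1/20 × 190000 + 1/20 × 107000 + 3/5 × 133000 = 13800 + 9500 + 5350 + 79800 = 108450
Approach C = 1/6 × 138000 + 1/2 × (-25500) + 1/3 × (-40500) = 23000 − 12750 − 13500 = -3250

Approach B ($108,450)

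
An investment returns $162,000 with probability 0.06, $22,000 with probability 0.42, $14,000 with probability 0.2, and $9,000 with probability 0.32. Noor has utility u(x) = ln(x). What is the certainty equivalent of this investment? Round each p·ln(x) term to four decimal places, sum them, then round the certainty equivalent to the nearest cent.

$17,020.95

E[u] = 0.06·ln(162000) + 0.42·ln(22000) + 0.2·ln(14000) + 0.32·ln(9000) = 0.7197 + 4.1995 + 1.9094 + 2.9136 = 9.7422
CE = e^9.7422 ≈ 17020.95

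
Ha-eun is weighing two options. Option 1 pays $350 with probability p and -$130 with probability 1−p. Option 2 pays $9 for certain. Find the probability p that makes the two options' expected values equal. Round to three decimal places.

p = 0.290

p·350 + (1−p)·(-130) = 9
480p − 130 = 9
p = (9 + 130) / 480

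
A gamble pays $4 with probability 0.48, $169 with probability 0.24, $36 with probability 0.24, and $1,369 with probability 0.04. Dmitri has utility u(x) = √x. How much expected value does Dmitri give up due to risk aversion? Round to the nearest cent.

E[u] = 0.48·√4 + 0.24·√169 + 0.24·√36 + 0.04·√1369 = 0.48·2 + 0.24·13 + 0.24·6 + 0.04·37 = 7
CE = (7)² = 49
Risk premium = EV − CE = 105.88 − 49 = 56.88

$56.88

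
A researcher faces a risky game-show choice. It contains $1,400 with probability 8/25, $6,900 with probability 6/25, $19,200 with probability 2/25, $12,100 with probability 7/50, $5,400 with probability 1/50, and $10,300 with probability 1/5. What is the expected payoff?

EV = 8/25 × 1400 + 6/25 × 6900 + 2/25 × 19200 + 7/50 × 12100 + 1/50 × 5400 + 1/5 × 10300 = 448 + 1656 + 1536 + 1694 + 108 + 2060 = 7502

$7,502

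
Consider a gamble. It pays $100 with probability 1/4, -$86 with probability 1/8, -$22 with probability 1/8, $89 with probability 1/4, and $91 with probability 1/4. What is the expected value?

$56.50

EV = 1/4 × 100 + 1/8 × (-86) + 1/8 × (-22) + 1/4 × 89 + 1/4 × 91 = 25 − 10.75 − 2.75 + 22.25 + 22.75 = 56.5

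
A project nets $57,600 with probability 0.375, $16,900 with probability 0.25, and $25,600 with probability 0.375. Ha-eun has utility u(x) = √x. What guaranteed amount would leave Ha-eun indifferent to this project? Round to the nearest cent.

E[u] = 0.375·√57600 + 0.25·√16900 + 0.375·√25600 = 0.375·240 + 0.25·130 + 0.375·160 = 182.5
CE = (182.5)² = 33306.25

$33,306.25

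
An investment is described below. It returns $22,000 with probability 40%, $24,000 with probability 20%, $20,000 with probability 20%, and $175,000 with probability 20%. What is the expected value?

$52,600

EV = 0.4 × 22000 + 0.2 × 24000 + 0.2 × 20000 + 0.2 × 175000 = 8800 + 4800 + 4000 + 35000 = 52600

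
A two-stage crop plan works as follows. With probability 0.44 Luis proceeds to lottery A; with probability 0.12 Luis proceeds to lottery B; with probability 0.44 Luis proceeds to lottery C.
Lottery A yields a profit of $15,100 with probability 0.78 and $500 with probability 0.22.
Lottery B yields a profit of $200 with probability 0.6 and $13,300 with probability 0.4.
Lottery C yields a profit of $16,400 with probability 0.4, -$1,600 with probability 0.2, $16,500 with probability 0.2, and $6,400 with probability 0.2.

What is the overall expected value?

EV(A) = 0.78 × 15100 + 0.22 × 500 = 11778 + 110 = 11888
EV(B) = 0.6 × 200 + 0.4 × 13300 = 120 + 5320 = 5440
EV(C) = 0.4 × 16400 + 0.2 × (-1600) + 0.2 × 16500 + 0.2 × 6400 = 6560 − 320 + 3300 + 1280 = 10820
Overall = 0.44 × 11888 + 0.12 × 5440 + 0.44 × 10820 = 5230.72 + 652.8 + 4760.8 = 10644.32

$10,644.32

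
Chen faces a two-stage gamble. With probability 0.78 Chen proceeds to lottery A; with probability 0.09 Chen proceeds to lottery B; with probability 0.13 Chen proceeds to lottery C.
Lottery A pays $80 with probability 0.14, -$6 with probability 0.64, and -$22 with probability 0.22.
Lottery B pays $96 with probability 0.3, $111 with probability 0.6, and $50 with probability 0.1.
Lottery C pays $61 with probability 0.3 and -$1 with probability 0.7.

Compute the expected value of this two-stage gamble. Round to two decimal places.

EV(A) = 0.14 × 80 + 0.64 × (-6) + 0.22 × (-22) = 11.2 − 3.84 − 4.84 = 2.52
EV(B) = 0.3 × 96 + 0.6 × 111 + 0.1 × 50 = 28.8 + 66.6 + 5 = 100.4
EV(C) = 0.3 × 61 + 0.7 × (-1) = 18.3 − 0.7 = 17.6
Overall = 0.78 × 2.52 + 0.09 × 100.4 + 0.13 × 17.6 = 1.9656 + 9.036 + 2.288 = 13.2896

$13.29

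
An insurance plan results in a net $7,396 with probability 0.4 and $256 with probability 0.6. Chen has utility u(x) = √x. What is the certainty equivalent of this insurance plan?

E[u] = 0.4·√7396 + 0.6·√256 = 0.4·86 + 0.6·16 = 44
CE = (44)² = 1936

$1,936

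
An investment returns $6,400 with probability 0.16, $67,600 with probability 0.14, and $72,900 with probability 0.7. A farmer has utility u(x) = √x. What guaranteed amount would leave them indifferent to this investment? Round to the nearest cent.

$56,739.24

E[u] = 0.16·√6400 + 0.14·√67600 + 0.7·√72900 = 0.16·80 + 0.14·260 + 0.7·270 = 238.2
CE = (238.2)² = 56739.24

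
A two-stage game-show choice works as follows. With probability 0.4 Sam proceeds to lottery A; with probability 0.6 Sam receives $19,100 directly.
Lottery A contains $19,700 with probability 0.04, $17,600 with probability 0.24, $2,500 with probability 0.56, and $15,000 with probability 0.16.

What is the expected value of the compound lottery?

EV(A) = 0.04 × 19700 + 0.24 × 17600 + 0.56 × 2500 + 0.16 × 15000 = 788 + 4224 + 1400 + 2400 = 8812
Branch B: 19100 (certain)
Overall = 0.4 × 8812 + 0.6 × 19100 = 3524.8 + 11460 = 14984.8

$14,984.80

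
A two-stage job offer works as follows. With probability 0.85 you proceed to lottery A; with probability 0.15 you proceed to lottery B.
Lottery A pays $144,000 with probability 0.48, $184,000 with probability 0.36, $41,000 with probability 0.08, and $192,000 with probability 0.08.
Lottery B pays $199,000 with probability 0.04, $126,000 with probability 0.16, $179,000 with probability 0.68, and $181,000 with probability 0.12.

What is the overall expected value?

$156,634

EV(A) = 0.48 × 144000 + 0.36 × 184000 + 0.08 × 41000 + 0.08 × 192000 = 69120 + 66240 + 3280 + 15360 = 154000
EV(B) = 0.04 × 199000 + 0.16 × 126000 + 0.68 × 179000 + 0.12 × 181000 = 7960 + 20160 + 121720 + 21720 = 171560
Overall = 0.85 × 154000 + 0.15 × 171560 = 130900 + 25734 = 156634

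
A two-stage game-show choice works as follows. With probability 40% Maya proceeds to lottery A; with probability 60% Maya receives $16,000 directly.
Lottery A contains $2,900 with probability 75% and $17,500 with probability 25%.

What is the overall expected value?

$12,220

EV(A) = 0.75 × 2900 + 0.25 × 17500 = 2175 + 4375 = 6550
Branch B: 16000 (certain)
Overall = 0.4 × 6550 + 0.6 × 16000 = 2620 + 9600 = 12220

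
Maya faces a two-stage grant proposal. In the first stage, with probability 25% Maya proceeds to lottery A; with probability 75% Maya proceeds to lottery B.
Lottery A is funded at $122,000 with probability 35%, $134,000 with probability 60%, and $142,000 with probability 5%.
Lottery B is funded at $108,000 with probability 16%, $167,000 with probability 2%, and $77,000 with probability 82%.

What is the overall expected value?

EV(A) = 0.35 × 122000 + 0.6 × 134000 + 0.05 × 142000 = 42700 + 80400 + 7100 = 130200
EV(B) = 0.16 × 108000 + 0.02 × 167000 + 0.82 × 77000 = 17280 + 3340 + 63140 = 83760
Overall = 0.25 × 130200 + 0.75 × 83760 = 32550 + 62820 = 95370

$95,370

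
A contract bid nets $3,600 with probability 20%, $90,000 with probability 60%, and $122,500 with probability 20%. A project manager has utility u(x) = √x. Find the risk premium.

E[u] = 0.2·√3600 + 0.6·√90000 + 0.2·√122500 = 0.2·60 + 0.6·300 + 0.2·350 = 262
CE = (262)² = 68644
Risk premium = EV − CE = 79220 − 68644 = 10576

$10,576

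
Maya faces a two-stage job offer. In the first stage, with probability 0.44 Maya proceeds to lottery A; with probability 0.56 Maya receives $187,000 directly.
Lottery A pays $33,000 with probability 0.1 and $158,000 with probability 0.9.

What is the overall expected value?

EV(A) = 0.1 × 33000 + 0.9 × 158000 = 3300 + 142200 = 145500
Branch B: 187000 (certain)
Overall = 0.44 × 145500 + 0.56 × 187000 = 64020 + 104720 = 168740

$168,740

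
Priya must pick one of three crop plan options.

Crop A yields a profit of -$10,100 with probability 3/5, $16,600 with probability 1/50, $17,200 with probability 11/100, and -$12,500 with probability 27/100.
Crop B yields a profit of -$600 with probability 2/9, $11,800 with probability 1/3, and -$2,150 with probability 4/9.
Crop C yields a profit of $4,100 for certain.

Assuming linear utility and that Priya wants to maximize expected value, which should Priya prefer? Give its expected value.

Crop C ($4,100)

Crop A = 3/5 × (-10100) + 1/50 × 16600 + 11/100 × 17200 + 27/100 × (-12500) = -6060 + 332 + 1892 − 3375 = -7211
Crop B = 2/9 × (-600) + 1/3 × 11800 + 4/9 × (-2150) = -133.3333 + 3933.3333 − 955.5556 = 2844.4444
Crop C: 4100 (certain)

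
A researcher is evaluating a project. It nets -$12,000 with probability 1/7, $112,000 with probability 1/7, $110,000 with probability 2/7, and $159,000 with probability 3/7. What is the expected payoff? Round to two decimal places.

$113,857.14

EV = 1/7 × (-12000) + 1/7 × 112000 + 2/7 × 110000 + 3/7 × 159000 = -1714.2857 + 16000 + 31428.5714 + 68142.8571 = 113857.1429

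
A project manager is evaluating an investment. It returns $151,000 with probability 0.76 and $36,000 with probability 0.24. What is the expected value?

$123,400

EV = 0.76 × 151000 + 0.24 × 36000 = 114760 + 8640 = 123400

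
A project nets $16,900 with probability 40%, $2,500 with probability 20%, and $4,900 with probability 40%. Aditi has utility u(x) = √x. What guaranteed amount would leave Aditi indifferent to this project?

E[u] = 0.4·√16900 + 0.2·√2500 + 0.4·√4900 = 0.4·130 + 0.2·50 + 0.4·70 = 90
CE = (90)² = 8100

$8,100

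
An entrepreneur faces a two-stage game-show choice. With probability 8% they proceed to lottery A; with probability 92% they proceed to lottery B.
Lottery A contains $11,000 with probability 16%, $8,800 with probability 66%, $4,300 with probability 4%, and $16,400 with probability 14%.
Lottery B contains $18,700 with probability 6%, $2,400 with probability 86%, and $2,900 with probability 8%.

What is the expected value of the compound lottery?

EV(A) = 0.16 × 11000 + 0.66 × 8800 + 0.04 × 4300 + 0.14 × 16400 = 1760 + 5808 + 172 + 2296 = 10036
EV(B) = 0.06 × 18700 + 0.86 × 2400 + 0.08 × 2900 = 1122 + 2064 + 232 = 3418
Overall = 0.08 × 10036 + 0.92 × 3418 = 802.88 + 3144.56 = 3947.44

$3,947.44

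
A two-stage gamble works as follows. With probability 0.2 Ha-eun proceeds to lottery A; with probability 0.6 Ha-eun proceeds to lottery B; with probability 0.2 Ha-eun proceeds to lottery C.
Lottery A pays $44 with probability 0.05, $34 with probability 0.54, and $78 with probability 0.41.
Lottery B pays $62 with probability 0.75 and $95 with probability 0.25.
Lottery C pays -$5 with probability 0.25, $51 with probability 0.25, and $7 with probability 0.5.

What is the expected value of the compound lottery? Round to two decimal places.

$55.66

EV(A) = 0.05 × 44 + 0.54 × 34 + 0.41 × 78 = 2.2 + 18.36 + 31.98 = 52.54
EV(B) = 0.75 × 62 + 0.25 × 95 = 46.5 + 23.75 = 70.25
EV(C) = 0.25 × (-5) + 0.25 × 51 + 0.5 × 7 = -1.25 + 12.75 + 3.5 = 15
Overall = 0.2 × 52.54 + 0.6 × 70.25 + 0.2 × 15 = 10.508 + 42.15 + 3 = 55.658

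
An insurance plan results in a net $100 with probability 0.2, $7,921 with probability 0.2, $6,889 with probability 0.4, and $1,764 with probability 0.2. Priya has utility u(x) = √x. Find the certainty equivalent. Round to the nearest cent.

E[u] = 0.2·√100 + 0.2·√7921 + 0.4·√6889 + 0.2·√1764 = 0.2·10 + 0.2·89 + 0.4·83 + 0.2·42 = 61.4
CE = (61.4)² = 3769.96

$3,769.96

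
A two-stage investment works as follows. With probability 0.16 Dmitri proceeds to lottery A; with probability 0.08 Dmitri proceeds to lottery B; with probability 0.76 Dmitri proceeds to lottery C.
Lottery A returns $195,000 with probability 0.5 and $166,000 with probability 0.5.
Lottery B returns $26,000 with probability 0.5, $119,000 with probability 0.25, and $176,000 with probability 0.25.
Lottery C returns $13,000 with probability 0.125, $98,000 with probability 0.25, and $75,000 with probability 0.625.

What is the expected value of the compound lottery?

EV(A) = 0.5 × 195000 + 0.5 × 166000 = 97500 + 83000 = 180500
EV(B) = 0.5 × 26000 + 0.25 × 119000 + 0.25 × 176000 = 13000 + 29750 + 44000 = 86750
EV(C) = 0.125 × 13000 + 0.25 × 98000 + 0.625 × 75000 = 1625 + 24500 + 46875 = 73000
Overall = 0.16 × 180500 + 0.08 × 86750 + 0.76 × 73000 = 28880 + 6940 + 55480 = 91300

$91,300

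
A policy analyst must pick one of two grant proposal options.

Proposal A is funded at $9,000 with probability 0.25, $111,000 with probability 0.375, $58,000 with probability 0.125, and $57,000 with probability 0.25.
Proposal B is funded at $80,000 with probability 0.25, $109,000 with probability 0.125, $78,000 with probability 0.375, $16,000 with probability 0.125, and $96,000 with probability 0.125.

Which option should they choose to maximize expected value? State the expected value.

Proposal B ($76,875)

Proposal A = 0.25 × 9000 + 0.375 × 111000 + 0.125 × 58000 + 0.25 × 57000 = 2250 + 41625 + 7250 + 14250 = 65375
Proposal B = 0.25 × 80000 + 0.125 × 109000 + 0.375 × 78000 + 0.125 × 16000 + 0.125 × 96000 = 20000 + 13625 + 29250 + 2000 + 12000 = 76875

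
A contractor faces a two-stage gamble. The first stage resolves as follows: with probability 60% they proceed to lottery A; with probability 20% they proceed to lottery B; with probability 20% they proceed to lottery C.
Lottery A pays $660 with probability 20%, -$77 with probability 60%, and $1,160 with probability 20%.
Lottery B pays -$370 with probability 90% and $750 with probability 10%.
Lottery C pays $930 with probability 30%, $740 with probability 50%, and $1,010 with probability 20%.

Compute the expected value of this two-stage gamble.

$309.28

EV(A) = 0.2 × 660 + 0.6 × (-77) + 0.2 × 1160 = 132 − 46.2 + 232 = 317.8
EV(B) = 0.9 × (-370) + 0.1 × 750 = -333 + 75 = -258
EV(C) = 0.3 × 930 + 0.5 × 740 + 0.2 × 1010 = 279 + 370 + 202 = 851
Overall = 0.6 × 317.8 + 0.2 × (-258) + 0.2 × 851 = 190.68 − 51.6 + 170.2 = 309.28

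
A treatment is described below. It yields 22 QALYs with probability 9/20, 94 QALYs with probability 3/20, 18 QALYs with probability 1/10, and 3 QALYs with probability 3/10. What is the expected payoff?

EV = 9/20 × 22 + 3/20 × 94 + 1/10 × 18 + 3/10 × 3 = 9.9 + 14.1 + 1.8 + 0.9 = 26.7

26.7 QALYs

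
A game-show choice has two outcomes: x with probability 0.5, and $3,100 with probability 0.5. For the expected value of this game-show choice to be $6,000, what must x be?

x = $8,900

0.5·x + 0.5·3100 = 6000
0.5·x = 6000 − 1550 = 4450
x = 4450 / 0.5 = 8900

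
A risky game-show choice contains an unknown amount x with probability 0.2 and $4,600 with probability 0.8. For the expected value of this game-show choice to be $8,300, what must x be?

0.2·x + 0.8·4600 = 8300
0.2·x = 8300 − 3680 = 4620
x = 4620 / 0.2 = 23100

x = $23,100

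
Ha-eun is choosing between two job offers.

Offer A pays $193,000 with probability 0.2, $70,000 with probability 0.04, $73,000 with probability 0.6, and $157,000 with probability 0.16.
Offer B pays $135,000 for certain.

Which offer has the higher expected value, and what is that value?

Offer A = 0.2 × 193000 + 0.04 × 70000 + 0.6 × 73000 + 0.16 × 157000 = 38600 + 2800 + 43800 + 25120 = 110320
Offer B: 135000 (certain)

Offer B ($135,000)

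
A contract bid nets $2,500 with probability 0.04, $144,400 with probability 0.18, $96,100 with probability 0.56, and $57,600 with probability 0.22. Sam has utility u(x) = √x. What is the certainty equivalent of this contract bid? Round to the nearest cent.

$88,090.24

E[u] = 0.04·√2500 + 0.18·√144400 + 0.56·√96100 + 0.22·√57600 = 0.04·50 + 0.18·380 + 0.56·310 + 0.22·240 = 296.8
CE = (296.8)² = 88090.24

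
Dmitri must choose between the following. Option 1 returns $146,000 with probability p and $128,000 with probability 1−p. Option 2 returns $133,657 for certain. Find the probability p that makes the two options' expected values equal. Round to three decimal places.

p·146000 + (1−p)·128000 = 133657
18000p + 128000 = 133657
p = (133657 − 128000) / 18000

p = 0.314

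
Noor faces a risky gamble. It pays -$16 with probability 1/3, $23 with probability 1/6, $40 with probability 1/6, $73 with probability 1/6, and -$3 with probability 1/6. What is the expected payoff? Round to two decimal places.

EV = 1/3 × (-16) + 1/6 × 23 + 1/6 × 40 + 1/6 × 73 + 1/6 × (-3) = -5.3333 + 3.8333 + 6.6667 + 12.1667 − 0.5 = 16.8333

$16.83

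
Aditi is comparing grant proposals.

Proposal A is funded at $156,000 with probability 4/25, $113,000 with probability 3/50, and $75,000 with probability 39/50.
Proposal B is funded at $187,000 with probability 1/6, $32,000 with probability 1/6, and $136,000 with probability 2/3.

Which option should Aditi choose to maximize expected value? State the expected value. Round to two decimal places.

Proposal A = 4/25 × 156000 + 3/50 × 113000 + 39/50 × 75000 = 24960 + 6780 + 58500 = 90240
Proposal B = 1/6 × 187000 + 1/6 × 32000 + 2/3 × 136000 = 31166.6667 + 5333.3333 + 90666.6667 = 127166.6667

Proposal B ($127,166.67)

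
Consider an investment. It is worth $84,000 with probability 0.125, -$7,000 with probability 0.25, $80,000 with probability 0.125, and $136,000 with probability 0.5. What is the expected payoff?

EV = 0.125 × 84000 + 0.25 × (-7000) + 0.125 × 80000 + 0.5 × 136000 = 10500 − 1750 + 10000 + 68000 = 86750

$86,750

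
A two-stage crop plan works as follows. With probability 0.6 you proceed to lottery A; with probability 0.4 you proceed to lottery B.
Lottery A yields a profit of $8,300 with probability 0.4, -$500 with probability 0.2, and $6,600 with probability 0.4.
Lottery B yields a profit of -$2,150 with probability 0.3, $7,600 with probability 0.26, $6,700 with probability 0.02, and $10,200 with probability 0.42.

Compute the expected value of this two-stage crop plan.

$5,815.60

EV(A) = 0.4 × 8300 + 0.2 × (-500) + 0.4 × 6600 = 3320 − 100 + 2640 = 5860
EV(B) = 0.3 × (-2150) + 0.26 × 7600 + 0.02 × 6700 + 0.42 × 10200 = -645 + 1976 + 134 + 4284 = 5749
Overall = 0.6 × 5860 + 0.4 × 5749 = 3516 + 2299.6 = 5815.6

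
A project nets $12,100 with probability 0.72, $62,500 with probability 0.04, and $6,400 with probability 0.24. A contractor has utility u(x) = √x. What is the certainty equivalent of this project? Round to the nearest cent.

$11,750.56

E[u] = 0.72·√12100 + 0.04·√62500 + 0.24·√6400 = 0.72·110 + 0.04·250 + 0.24·80 = 108.4
CE = (108.4)² = 11750.56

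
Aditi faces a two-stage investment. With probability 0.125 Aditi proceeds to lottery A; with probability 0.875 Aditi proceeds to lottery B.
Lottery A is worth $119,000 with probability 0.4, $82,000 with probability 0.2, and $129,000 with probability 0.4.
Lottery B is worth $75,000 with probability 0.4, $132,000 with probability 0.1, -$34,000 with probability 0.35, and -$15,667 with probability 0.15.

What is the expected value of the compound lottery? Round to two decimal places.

$39,781.21

EV(A) = 0.4 × 119000 + 0.2 × 82000 + 0.4 × 129000 = 47600 + 16400 + 51600 = 115600
EV(B) = 0.4 × 75000 + 0.1 × 132000 + 0.35 × (-34000) + 0.15 × (-15667) = 30000 + 13200 − 11900 − 2350.05 = 28949.95
Overall = 0.125 × 115600 + 0.875 × 28949.95 = 14450 + 25331.20625 = 39781.20625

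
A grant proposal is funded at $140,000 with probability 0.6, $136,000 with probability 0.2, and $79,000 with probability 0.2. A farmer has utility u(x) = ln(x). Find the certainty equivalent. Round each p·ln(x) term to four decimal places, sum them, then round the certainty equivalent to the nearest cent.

E[u] = 0.6·ln(140000) + 0.2·ln(136000) + 0.2·ln(79000) = 7.1096 + 2.3641 + 2.2554 = 11.7291
CE = e^11.7291 ≈ 124131.90

$124,131.90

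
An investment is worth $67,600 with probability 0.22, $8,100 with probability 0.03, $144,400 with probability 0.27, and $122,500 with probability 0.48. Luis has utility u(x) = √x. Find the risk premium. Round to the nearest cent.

E[u] = 0.22·√67600 + 0.03·√8100 + 0.27·√144400 + 0.48·√122500 = 0.22·260 + 0.03·90 + 0.27·380 + 0.48·350 = 330.5
CE = (330.5)² = 109230.25
Risk premium = EV − CE = 112903 − 109230.25 = 3672.75

$3,672.75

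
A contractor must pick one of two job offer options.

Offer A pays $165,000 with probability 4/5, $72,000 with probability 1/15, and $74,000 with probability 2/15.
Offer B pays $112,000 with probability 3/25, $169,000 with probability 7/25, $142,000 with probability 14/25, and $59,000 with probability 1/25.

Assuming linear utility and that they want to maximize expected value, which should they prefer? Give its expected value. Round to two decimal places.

Offer A ($146,666.67)

Offer A = 4/5 × 165000 + 1/15 × 72000 + 2/15 × 74000 = 132000 + 4800 + 9866.6667 = 146666.6667
Offer B = 3/25 × 112000 + 7/25 × 169000 + 14/25 × 142000 + 1/25 × 59000 = 13440 + 47320 + 79520 + 2360 = 142640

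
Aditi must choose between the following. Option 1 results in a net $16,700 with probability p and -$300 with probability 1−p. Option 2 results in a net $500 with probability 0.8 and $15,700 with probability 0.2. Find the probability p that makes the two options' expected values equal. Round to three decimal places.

p = 0.226

EV(Option 2) = 0.8 × 500 + 0.2 × 15700 = 400 + 3140 = 3540
p·16700 + (1−p)·(-300) = 3540
17000p − 300 = 3540
p = (3540 + 300) / 17000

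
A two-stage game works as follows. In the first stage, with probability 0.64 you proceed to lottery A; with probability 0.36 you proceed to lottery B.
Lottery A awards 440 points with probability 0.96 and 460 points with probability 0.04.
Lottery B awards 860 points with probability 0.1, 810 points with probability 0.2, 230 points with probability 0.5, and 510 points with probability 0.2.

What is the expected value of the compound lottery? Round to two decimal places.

449.51 points

EV(A) = 0.96 × 440 + 0.04 × 460 = 422.4 + 18.4 = 440.8
EV(B) = 0.1 × 860 + 0.2 × 810 + 0.5 × 230 + 0.2 × 510 = 86 + 162 + 115 + 102 = 465
Overall = 0.64 × 440.8 + 0.36 × 465 = 282.112 + 167.4 = 449.512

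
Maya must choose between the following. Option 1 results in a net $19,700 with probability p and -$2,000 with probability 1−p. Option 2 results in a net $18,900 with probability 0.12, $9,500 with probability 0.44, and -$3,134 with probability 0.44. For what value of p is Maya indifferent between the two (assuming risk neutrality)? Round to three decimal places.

EV(Option 2) = 0.12 × 18900 + 0.44 × 9500 + 0.44 × (-3134) = 2268 + 4180 − 1378.96 = 5069.04
p·19700 + (1−p)·(-2000) = 5069.04
21700p − 2000 = 5069.04
p = (5069.04 + 2000) / 21700

p = 0.326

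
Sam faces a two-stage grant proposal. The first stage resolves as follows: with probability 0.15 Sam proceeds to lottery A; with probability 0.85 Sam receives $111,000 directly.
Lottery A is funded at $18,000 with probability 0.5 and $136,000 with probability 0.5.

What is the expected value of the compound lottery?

$105,900

EV(A) = 0.5 × 18000 + 0.5 × 136000 = 9000 + 68000 = 77000
Branch B: 111000 (certain)
Overall = 0.15 × 77000 + 0.85 × 111000 = 11550 + 94350 = 105900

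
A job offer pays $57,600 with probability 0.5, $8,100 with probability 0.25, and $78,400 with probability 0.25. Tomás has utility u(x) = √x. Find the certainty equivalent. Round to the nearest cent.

$45,156.25

E[u] = 0.5·√57600 + 0.25·√8100 + 0.25·√78400 = 0.5·240 + 0.25·90 + 0.25·280 = 212.5
CE = (212.5)² = 45156.25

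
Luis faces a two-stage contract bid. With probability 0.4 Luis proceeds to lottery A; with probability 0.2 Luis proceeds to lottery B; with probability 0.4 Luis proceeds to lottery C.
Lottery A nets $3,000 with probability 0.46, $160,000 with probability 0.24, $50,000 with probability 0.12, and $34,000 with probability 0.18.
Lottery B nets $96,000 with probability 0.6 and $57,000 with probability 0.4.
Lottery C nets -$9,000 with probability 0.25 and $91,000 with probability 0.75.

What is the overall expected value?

$63,240

EV(A) = 0.46 × 3000 + 0.24 × 160000 + 0.12 × 50000 + 0.18 × 34000 = 1380 + 38400 + 6000 + 6120 = 51900
EV(B) = 0.6 × 96000 + 0.4 × 57000 = 57600 + 22800 = 80400
EV(C) = 0.25 × (-9000) + 0.75 × 91000 = -2250 + 68250 = 66000
Overall = 0.4 × 51900 + 0.2 × 80400 + 0.4 × 66000 = 20760 + 16080 + 26400 = 63240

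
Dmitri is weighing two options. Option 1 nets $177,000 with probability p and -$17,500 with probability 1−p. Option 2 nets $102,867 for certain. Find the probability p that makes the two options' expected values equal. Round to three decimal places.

p = 0.619

p·177000 + (1−p)·(-17500) = 102867
194500p − 17500 = 102867
p = (102867 + 17500) / 194500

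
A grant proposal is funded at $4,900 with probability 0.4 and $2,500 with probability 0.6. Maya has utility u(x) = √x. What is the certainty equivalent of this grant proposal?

E[u] = 0.4·√4900 + 0.6·√2500 = 0.4·70 + 0.6·50 = 58
CE = (58)² = 3364

$3,364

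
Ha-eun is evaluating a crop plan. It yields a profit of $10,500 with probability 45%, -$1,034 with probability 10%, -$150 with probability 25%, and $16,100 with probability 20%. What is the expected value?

$7,804.10

EV = 0.45 × 10500 + 0.1 × (-1034) + 0.25 × (-150) + 0.2 × 16100 = 4725 − 103.4 − 37.5 + 3220 = 7804.1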